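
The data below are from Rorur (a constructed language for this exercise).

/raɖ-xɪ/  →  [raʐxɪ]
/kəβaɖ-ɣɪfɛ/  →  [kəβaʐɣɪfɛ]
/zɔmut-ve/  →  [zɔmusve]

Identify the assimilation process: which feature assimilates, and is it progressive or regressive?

Underlying /ɖ/ is realised as [ʐ] next to /x/; /x/ itself does not change.
/ɖ/ is a stop while /x/ is a fricative; the output [ʐ] is a fricative, matching the trigger — so the feature that spreads is manner.
Place and voice are unchanged, so the assimilation is partial, not total.
The same holds elsewhere in the data: /ɖ/ → [ʐ] before /ɣ/ (stop → fricative, matching a fricative); /t/ → [s] before /v/ (stop → fricative, matching a fricative) — only manner changes, and always toward the following segment.
The trigger is the following segment, so the direction is regressive (anticipatory).

regressive manner assimilation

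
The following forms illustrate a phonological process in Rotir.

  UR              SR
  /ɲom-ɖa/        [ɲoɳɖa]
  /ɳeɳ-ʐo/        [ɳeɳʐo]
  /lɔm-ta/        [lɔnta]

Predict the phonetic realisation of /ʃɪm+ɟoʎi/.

The data show regressive place assimilation: /m/ → [ɳ] before /ɖ/; /m/ → [n] before /t/. In each pair only place changes, matching the following consonant, while manner and voice stay constant.
Nothing changes in [ɳeɳʐo]: there the adjacent consonants already agree in place (/ɳ/ and /ʐ/ are both retroflex), so this form is consistent with the same rule.
The rule targets /m/ (voiced bilabial nasal), which sits before the trigger /ɟ/ (palatal).
Changing only its place to palatal gives [ɲ] — the voiced palatal nasal.

[ʃɪɲɟoʎi]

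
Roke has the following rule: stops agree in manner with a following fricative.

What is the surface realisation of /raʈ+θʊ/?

[raʂθʊ]

/ʈ/ is a voiceless retroflex stop. The following trigger /θ/ is a fricative, so /ʈ/ must become a fricative as well.
Changing only its manner to fricative gives [ʂ] — the voiceless retroflex fricative.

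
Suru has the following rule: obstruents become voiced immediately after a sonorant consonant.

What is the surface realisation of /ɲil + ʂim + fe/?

/ʂ/ is a voiceless retroflex fricative. The preceding trigger /l/ is voiced, so /ʂ/ must become voiced as well.
A voiced retroflex fricative is [ʐ], so the surface segment is [ʐ].
The same rule applies at the second boundary: /f/ → [v] next to /m/.

[ɲilʐimve]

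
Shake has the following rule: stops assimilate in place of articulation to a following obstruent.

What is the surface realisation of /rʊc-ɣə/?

The rule targets /c/ (voiceless palatal stop), which sits before the trigger /ɣ/ (velar).
Changing only its place to velar gives [k] — the voiceless velar stop.

[rʊkɣə]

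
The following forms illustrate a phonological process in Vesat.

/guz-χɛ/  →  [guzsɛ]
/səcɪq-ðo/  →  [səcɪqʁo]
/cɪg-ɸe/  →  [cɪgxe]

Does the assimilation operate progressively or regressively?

progressive

Comparing underlying and surface forms, /χ/ → [s] is the alternation; the neighbouring /z/ is constant.
/χ/ is uvular while /z/ is alveolar; the output [s] is alveolar, matching the trigger — so the feature that spreads is place.
Checking the remaining alternations: /ð/ → [ʁ] after /q/ (dental → uvular, matching uvular); /ɸ/ → [x] after /g/ (bilabial → velar, matching velar) — only place changes, and always toward the preceding segment.
The trigger is the preceding segment, so the direction is progressive (perseverative).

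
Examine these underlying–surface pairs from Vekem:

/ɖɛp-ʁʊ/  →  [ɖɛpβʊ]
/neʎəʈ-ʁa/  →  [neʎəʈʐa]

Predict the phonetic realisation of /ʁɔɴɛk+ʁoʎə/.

[ʁɔɴɛkɣoʎə]

The data show progressive place assimilation: /ʁ/ → [β] after /p/; /ʁ/ → [ʐ] after /ʈ/. In each pair only place changes, matching the preceding consonant, while manner and voice stay constant.
/ʁ/ is a voiced uvular fricative. The preceding trigger /k/ is velar, so /ʁ/ must become velar as well.
A voiced velar fricative is [ɣ], so the surface segment is [ɣ].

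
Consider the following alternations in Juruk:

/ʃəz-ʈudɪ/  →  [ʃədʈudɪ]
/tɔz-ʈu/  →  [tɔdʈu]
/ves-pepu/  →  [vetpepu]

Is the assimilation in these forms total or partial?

partial assimilation

Underlying /z/ is realised as [d] next to /ʈ/; /ʈ/ itself does not change.
/z/ is a fricative while /ʈ/ is a stop; the output [d] is a stop, matching the trigger — so the feature that spreads is manner.
Place and voice are unchanged, so the assimilation is partial, not total.
Checking the remaining alternation: /s/ → [t] before /p/ (fricative → stop, matching a stop) — only manner changes, and always toward the following segment.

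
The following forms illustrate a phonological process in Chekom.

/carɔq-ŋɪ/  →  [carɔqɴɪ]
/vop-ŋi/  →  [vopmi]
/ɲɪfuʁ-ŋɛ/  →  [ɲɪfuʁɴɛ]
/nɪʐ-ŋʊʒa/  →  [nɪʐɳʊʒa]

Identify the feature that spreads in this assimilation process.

place

Underlying /ŋ/ is realised as [ɴ] next to /q/; /q/ itself does not change.
/ŋ/ is velar while /q/ is uvular; the output [ɴ] is uvular, matching the trigger — so the feature that spreads is place.
Checking the remaining alternations: /ŋ/ → [m] after /p/ (velar → bilabial, matching bilabial); /ŋ/ → [ɴ] after /ʁ/ (velar → uvular, matching uvular); /ŋ/ → [ɳ] after /ʐ/ (velar → retroflex, matching retroflex) — only place changes, and always toward the preceding segment.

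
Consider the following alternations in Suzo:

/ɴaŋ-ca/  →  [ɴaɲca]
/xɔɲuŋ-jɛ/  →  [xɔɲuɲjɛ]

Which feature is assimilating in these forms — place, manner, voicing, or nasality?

place

Comparing underlying and surface forms, /ŋ/ → [ɲ] is the alternation; the neighbouring /c/ is constant.
The change velar → palatal matches the place of the following /c/, identifying this as place assimilation.
The same holds elsewhere in the data: /ŋ/ → [ɲ] before /j/ (velar → palatal, matching palatal) — only place changes, and always toward the following segment.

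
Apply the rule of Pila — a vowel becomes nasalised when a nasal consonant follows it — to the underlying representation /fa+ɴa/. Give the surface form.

The vowel /a/ is adjacent to the following nasal /ɴ/, so it acquires [+nasal] and surfaces as [ã].

[fãɴa]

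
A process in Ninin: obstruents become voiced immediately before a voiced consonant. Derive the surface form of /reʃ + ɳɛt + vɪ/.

[reʒɳɛdvɪ]

/ʃ/ is a voiceless postalveolar fricative. The following trigger /ɳ/ is voiced, so /ʃ/ must become voiced as well.
Changing only its voicing to voiced gives [ʒ] — the voiced postalveolar fricative.
The same rule applies at the second boundary: /t/ → [d] next to /v/.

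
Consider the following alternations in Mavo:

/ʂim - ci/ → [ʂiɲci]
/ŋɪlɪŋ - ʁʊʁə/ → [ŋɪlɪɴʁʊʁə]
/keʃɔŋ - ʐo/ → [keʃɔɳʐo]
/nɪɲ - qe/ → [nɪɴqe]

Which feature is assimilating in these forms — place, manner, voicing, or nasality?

The segment that alternates is /m/, which surfaces as [ɲ] when adjacent to /c/.
The change bilabial → palatal matches the place of the following /c/, identifying this as place assimilation.
The same holds elsewhere in the data: /ŋ/ → [ɴ] before /ʁ/ (velar → uvular, matching uvular); /ŋ/ → [ɳ] before /ʐ/ (velar → retroflex, matching retroflex); /ɲ/ → [ɴ] before /q/ (palatal → uvular, matching uvular) — only place changes, and always toward the following segment.

place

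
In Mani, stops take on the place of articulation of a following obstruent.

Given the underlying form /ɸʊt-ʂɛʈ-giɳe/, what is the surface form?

/t/ is a voiceless alveolar stop. The following trigger /ʂ/ is retroflex, so /t/ must become retroflex as well.
A voiceless retroflex stop is [ʈ], so the surface segment is [ʈ].
At the second juncture, /ʈ/ likewise becomes [k] adjacent to /g/.

[ɸʊʈʂɛkgiɳe]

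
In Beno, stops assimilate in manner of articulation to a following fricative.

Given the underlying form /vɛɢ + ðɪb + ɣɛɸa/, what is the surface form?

/ɢ/ is a voiced uvular stop. The following trigger /ð/ is a fricative, so /ɢ/ must become a fricative as well.
A voiced uvular fricative is [ʁ], so the surface segment is [ʁ].
At the second juncture, /b/ likewise becomes [β] adjacent to /ɣ/.

[vɛʁðɪβɣɛɸa]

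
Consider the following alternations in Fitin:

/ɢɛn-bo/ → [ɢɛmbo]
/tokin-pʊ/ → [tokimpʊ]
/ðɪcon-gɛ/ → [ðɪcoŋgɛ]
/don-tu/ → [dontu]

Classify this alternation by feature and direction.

regressive place assimilation

Underlying /n/ is realised as [m] next to /b/; /b/ itself does not change.
/n/ is alveolar while /b/ is bilabial; the output [m] is bilabial, matching the trigger — so the feature that spreads is place.
Manner and voice are unchanged, so the assimilation is partial, not total.
Checking the remaining alternations: /n/ → [m] before /p/ (alveolar → bilabial, matching bilabial); /n/ → [ŋ] before /g/ (alveolar → velar, matching velar) — only place changes, and always toward the following segment.
Nothing changes in [dontu]: there the adjacent consonants already agree in place (/n/ and /t/ are both alveolar), so this form is consistent with the same rule.
Since the segment that changes precedes the conditioning segment, the assimilation is regressive.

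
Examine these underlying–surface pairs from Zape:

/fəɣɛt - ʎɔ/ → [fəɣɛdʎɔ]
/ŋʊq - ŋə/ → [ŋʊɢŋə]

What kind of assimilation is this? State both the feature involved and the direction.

Comparing underlying and surface forms, /t/ → [d] is the alternation; the neighbouring /ʎ/ is constant.
The change voiceless → voiced matches the voicing of the following /ʎ/, identifying this as voicing assimilation.
Place and manner are unchanged, so the assimilation is partial, not total.
Checking the remaining alternation: /q/ → [ɢ] before /ŋ/ (voiceless → voiced, matching voiced) — only voicing changes, and always toward the following segment.
The trigger is the following segment, so the direction is regressive (anticipatory).

regressive voicing assimilation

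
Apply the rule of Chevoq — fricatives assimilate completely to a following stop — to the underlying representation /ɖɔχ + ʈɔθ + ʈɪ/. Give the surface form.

/χ/ is the segment targeted by the rule; it sits immediately before /ʈ/, so it assimilates completely and surfaces as [ʈ].
The same rule applies at the second boundary: /θ/ → [ʈ] next to /ʈ/.

[ɖɔʈʈɔʈʈɪ]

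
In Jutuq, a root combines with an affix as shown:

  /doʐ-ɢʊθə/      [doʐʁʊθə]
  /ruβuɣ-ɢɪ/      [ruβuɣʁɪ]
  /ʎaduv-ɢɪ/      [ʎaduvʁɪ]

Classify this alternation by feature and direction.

Comparing underlying and surface forms, /ɢ/ → [ʁ] is the alternation; the neighbouring /ʐ/ is constant.
/ɢ/ is a stop while /ʐ/ is a fricative; the output [ʁ] is a fricative, matching the trigger — so the feature that spreads is manner.
Place and voice are unchanged, so the assimilation is partial, not total.
Checking the remaining alternations: /ɢ/ → [ʁ] after /ɣ/ (stop → fricative, matching a fricative); /ɢ/ → [ʁ] after /v/ (stop → fricative, matching a fricative) — only manner changes, and always toward the preceding segment.
The trigger is the preceding segment, so the direction is progressive (perseverative).

progressive manner assimilation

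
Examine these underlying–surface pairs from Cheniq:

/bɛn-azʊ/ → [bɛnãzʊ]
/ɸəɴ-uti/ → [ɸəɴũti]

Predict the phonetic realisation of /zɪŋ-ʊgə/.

The data show progressive nasality assimilation (vowel nasalisation): /a/ → [ã] after /n/; /u/ → [ũ] after /ɴ/ — a vowel is nasalised by an immediately preceding nasal consonant.
/ʊ/ sits next to the nasal /ŋ/ and is therefore nasalised to [ʊ̃].

[zɪŋʊ̃gə]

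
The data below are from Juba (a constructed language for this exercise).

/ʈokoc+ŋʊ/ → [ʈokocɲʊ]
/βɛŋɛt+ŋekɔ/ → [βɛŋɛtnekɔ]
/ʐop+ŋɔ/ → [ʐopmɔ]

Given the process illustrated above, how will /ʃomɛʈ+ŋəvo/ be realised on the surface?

The data show progressive place assimilation: /ŋ/ → [ɲ] after /c/; /ŋ/ → [n] after /t/; /ŋ/ → [m] after /p/. In each pair only place changes, matching the preceding consonant, while manner and voice stay constant.
The rule targets /ŋ/ (voiced velar nasal), which sits after the trigger /ʈ/ (retroflex).
Changing only its place to retroflex gives [ɳ] — the voiced retroflex nasal.

[ʃomɛʈɳəvo]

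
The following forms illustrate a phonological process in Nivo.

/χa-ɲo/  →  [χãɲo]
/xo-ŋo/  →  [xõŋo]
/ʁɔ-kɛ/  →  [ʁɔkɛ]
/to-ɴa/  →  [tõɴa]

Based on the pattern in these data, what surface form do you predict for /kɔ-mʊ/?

[kɔ̃mʊ]

The data show regressive nasality assimilation (vowel nasalisation): /a/ → [ã] before /ɲ/; /o/ → [õ] before /ŋ/; /o/ → [õ] before /ɴ/ — a vowel is nasalised by an immediately following nasal consonant.
No change occurs in [ʁɔkɛ] because the vowel at the boundary is adjacent to an oral consonant, not a nasal (/ɔ/ next to /k/).
/ɔ/ sits next to the nasal /m/ and is therefore nasalised to [ɔ̃].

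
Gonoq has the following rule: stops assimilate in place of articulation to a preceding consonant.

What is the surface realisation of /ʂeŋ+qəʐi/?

[ʂeŋkəʐi]

/q/ is a voiceless uvular stop. The preceding trigger /ŋ/ is velar, so /q/ must become velar as well.
The voiceless velar stop is [k], so /q/ → [k].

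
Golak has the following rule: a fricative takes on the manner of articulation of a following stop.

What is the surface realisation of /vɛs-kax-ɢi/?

The rule targets /s/ (voiceless alveolar fricative), which sits before the trigger /k/ (stop).
Changing only its manner to stop gives [t] — the voiceless alveolar stop.
The same rule applies at the second boundary: /x/ → [k] next to /ɢ/.

[vɛtkakɢi]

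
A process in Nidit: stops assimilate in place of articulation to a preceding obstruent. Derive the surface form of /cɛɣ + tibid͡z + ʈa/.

The rule targets /t/ (voiceless alveolar stop), which sits after the trigger /ɣ/ (velar).
A voiceless velar stop is [k], so the surface segment is [k].
At the second juncture, /ʈ/ likewise becomes [t] adjacent to /d͡z/.

[cɛɣkibid͡zta]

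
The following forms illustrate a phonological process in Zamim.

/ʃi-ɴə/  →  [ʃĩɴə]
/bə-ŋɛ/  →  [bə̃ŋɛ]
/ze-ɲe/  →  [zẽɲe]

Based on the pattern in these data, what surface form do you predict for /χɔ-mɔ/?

[χɔ̃mɔ]

The data show regressive nasality assimilation (vowel nasalisation): /i/ → [ĩ] before /ɴ/; /ə/ → [ə̃] before /ŋ/; /e/ → [ẽ] before /ɲ/ — a vowel is nasalised by an immediately following nasal consonant.
The vowel /ɔ/ is adjacent to the following nasal /m/, so it acquires [+nasal] and surfaces as [ɔ̃].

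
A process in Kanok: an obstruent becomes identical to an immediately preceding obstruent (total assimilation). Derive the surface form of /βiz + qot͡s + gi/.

[βizzot͡st͡si]

/q/ is the segment targeted by the rule; it sits immediately after /z/, so it assimilates completely and surfaces as [z].
At the second juncture, /g/ likewise becomes [t͡s] adjacent to /t͡s/.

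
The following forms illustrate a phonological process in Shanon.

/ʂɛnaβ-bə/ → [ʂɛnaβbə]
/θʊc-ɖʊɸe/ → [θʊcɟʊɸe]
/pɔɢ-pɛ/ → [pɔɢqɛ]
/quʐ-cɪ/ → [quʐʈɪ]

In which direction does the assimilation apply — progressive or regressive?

progressive

The segment that alternates is /ɖ/, which surfaces as [ɟ] when adjacent to /c/.
/ɖ/ is retroflex while /c/ is palatal; the output [ɟ] is palatal, matching the trigger — so the feature that spreads is place.
The same holds elsewhere in the data: /p/ → [q] after /ɢ/ (bilabial → uvular, matching uvular); /c/ → [ʈ] after /ʐ/ (palatal → retroflex, matching retroflex) — only place changes, and always toward the preceding segment.
No alternation appears in [ʂɛnaβbə]: there the adjacent consonants already agree in place (/b/ and /β/ are both bilabial), so this form is consistent with the same rule.
The trigger is the preceding segment, so the direction is progressive (perseverative).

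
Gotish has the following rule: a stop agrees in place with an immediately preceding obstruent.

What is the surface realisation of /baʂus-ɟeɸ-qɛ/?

[baʂusdeɸpɛ]

/ɟ/ is a voiced palatal stop. The preceding trigger /s/ is alveolar, so /ɟ/ must become alveolar as well.
The voiced alveolar stop is [d], so /ɟ/ → [d].
At the second juncture, /q/ likewise becomes [p] adjacent to /ɸ/.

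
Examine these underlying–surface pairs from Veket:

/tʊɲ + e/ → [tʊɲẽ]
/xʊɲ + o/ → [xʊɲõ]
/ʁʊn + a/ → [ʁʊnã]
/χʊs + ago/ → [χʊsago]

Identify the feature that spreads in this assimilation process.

The vowel /e/ surfaces as nasalised [ẽ] next to the preceding nasal /ɲ/ — it has acquired the [+nasal] feature of its neighbour.
The other forms show the same pattern: /o/ → [õ] after /ɲ/; /a/ → [ã] after /n/ — each time a vowel is nasalised next to a preceding nasal.
No change occurs in [χʊsago] because the vowel at the boundary is adjacent to an oral consonant, not a nasal (/a/ next to /s/).

nasality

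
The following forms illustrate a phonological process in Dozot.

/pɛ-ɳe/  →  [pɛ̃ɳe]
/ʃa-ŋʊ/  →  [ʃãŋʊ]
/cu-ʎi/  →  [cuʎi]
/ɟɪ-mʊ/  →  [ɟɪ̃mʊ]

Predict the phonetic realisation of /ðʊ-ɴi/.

[ðʊ̃ɴi]

The data show regressive nasality assimilation (vowel nasalisation): /ɛ/ → [ɛ̃] before /ɳ/; /a/ → [ã] before /ŋ/; /ɪ/ → [ɪ̃] before /m/ — a vowel is nasalised by an immediately following nasal consonant.
No change occurs in [cuʎi] because the vowel at the boundary is adjacent to an oral consonant, not a nasal (/u/ next to /ʎ/).
The vowel /ʊ/ is adjacent to the following nasal /ɴ/, so it acquires [+nasal] and surfaces as [ʊ̃].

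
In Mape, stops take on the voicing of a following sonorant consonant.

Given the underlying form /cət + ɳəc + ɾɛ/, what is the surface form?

[cədɳəɟɾɛ]

The rule targets /t/ (voiceless alveolar stop), which sits before the trigger /ɳ/ (voiced).
A voiced alveolar stop is [d], so the surface segment is [d].
At the second juncture, /c/ likewise becomes [ɟ] adjacent to /ɾ/.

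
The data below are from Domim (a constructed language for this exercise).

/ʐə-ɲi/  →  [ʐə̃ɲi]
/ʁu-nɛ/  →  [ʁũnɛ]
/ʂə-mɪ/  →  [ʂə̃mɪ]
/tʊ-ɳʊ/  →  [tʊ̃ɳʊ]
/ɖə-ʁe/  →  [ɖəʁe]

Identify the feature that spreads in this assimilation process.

The vowel /ə/ surfaces as nasalised [ə̃] next to the following nasal /ɲ/ — it has acquired the [+nasal] feature of its neighbour.
The other forms show the same pattern: /u/ → [ũ] before /n/; /ə/ → [ə̃] before /m/; /ʊ/ → [ʊ̃] before /ɳ/ — each time a vowel is nasalised next to a following nasal.
No change occurs in [ɖəʁe] because the vowel at the boundary is adjacent to an oral consonant, not a nasal (/ə/ next to /ʁ/).

nasality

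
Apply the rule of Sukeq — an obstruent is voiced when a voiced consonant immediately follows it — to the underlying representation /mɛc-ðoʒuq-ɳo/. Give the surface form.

[mɛɟðoʒuɢɳo]

The rule targets /c/ (voiceless palatal stop), which sits before the trigger /ð/ (voiced).
Changing only its voicing to voiced gives [ɟ] — the voiced palatal stop.
The same rule applies at the second boundary: /q/ → [ɢ] next to /ɳ/.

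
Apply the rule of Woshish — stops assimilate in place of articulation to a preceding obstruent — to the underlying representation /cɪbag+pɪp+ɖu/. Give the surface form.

The rule targets /p/ (voiceless bilabial stop), which sits after the trigger /g/ (velar).
The voiceless velar stop is [k], so /p/ → [k].
At the second juncture, /ɖ/ likewise becomes [b] adjacent to /p/.

[cɪbagkɪpbu]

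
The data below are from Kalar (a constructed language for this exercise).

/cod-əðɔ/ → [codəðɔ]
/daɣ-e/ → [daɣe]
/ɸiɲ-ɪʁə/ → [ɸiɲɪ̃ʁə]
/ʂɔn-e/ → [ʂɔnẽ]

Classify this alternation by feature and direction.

The vowel /ɪ/ surfaces as nasalised [ɪ̃] next to the preceding nasal /ɲ/ — it has acquired the [+nasal] feature of its neighbour.
The other form shows the same pattern: /e/ → [ẽ] after /n/ — each time a vowel is nasalised next to a preceding nasal.
No change occurs in [codəðɔ], [daɣe] because the vowel at the boundary is adjacent to an oral consonant, not a nasal (/ə/ next to /d/; /e/ next to /ɣ/).
Because the conditioning nasal is to the left of the vowel that changes, the process is progressive (perseverative).

progressive nasality assimilation (vowel nasalisation)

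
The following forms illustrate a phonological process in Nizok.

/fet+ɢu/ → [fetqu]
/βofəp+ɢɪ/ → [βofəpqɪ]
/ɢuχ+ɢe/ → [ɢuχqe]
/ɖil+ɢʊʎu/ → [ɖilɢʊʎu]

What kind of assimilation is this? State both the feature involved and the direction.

progressive voicing assimilation

The segment that alternates is /ɢ/, which surfaces as [q] when adjacent to /t/.
The change voiced → voiceless matches the voicing of the preceding /t/, identifying this as voicing assimilation.
Place and manner are unchanged, so the assimilation is partial, not total.
Checking the remaining alternations: /ɢ/ → [q] after /p/ (voiced → voiceless, matching voiceless); /ɢ/ → [q] after /χ/ (voiced → voiceless, matching voiceless) — only voicing changes, and always toward the preceding segment.
No alternation appears in [ɖilɢʊʎu]: there the adjacent consonants already agree in voicing (/ɢ/ and /l/ are both voiced), so this form is consistent with the same rule.
Since the segment that changes follows the conditioning segment, the assimilation is progressive.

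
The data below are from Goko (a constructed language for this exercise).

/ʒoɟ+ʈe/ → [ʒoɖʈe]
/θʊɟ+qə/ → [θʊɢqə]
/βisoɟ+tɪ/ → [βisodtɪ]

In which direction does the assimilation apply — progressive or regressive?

regressive

Underlying /ɟ/ is realised as [ɖ] next to /ʈ/; /ʈ/ itself does not change.
/ɟ/ is palatal while /ʈ/ is retroflex; the output [ɖ] is retroflex, matching the trigger — so the feature that spreads is place.
The same holds elsewhere in the data: /ɟ/ → [ɢ] before /q/ (palatal → uvular, matching uvular); /ɟ/ → [d] before /t/ (palatal → alveolar, matching alveolar) — only place changes, and always toward the following segment.
Since the segment that changes precedes the conditioning segment, the assimilation is regressive.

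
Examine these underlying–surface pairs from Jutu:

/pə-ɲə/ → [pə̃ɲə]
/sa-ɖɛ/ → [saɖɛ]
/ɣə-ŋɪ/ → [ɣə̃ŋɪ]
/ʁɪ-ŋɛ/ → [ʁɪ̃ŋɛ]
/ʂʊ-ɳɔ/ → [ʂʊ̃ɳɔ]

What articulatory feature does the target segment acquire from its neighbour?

The vowel /ə/ surfaces as nasalised [ə̃] next to the following nasal /ɲ/ — it has acquired the [+nasal] feature of its neighbour.
The other forms show the same pattern: /ə/ → [ə̃] before /ŋ/; /ɪ/ → [ɪ̃] before /ŋ/; /ʊ/ → [ʊ̃] before /ɳ/ — each time a vowel is nasalised next to a following nasal.
No change occurs in [saɖɛ] because the vowel at the boundary is adjacent to an oral consonant, not a nasal (/a/ next to /ɖ/).

nasality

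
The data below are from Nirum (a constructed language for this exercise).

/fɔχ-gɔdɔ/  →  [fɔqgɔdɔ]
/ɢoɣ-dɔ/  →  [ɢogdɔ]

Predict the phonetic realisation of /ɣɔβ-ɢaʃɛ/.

The data show regressive manner assimilation: /χ/ → [q] before /g/; /ɣ/ → [g] before /d/. In each pair only manner changes, matching the following consonant, while place and voice stay constant.
/β/ is a voiced bilabial fricative. The following trigger /ɢ/ is a stop, so /β/ must become a stop as well.
A voiced bilabial stop is [b], so the surface segment is [b].

[ɣɔbɢaʃɛ]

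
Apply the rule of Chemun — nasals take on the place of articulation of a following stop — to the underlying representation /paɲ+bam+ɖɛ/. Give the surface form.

/ɲ/ is a voiced palatal nasal. The following trigger /b/ is bilabial, so /ɲ/ must become bilabial as well.
The voiced bilabial nasal is [m], so /ɲ/ → [m].
At the second juncture, /m/ likewise becomes [ɳ] adjacent to /ɖ/.

[pambaɳɖɛ]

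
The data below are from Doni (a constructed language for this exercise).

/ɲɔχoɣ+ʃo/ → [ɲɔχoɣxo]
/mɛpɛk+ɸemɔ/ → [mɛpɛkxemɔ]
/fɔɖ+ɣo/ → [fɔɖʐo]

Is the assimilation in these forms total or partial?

Underlying /ʃ/ is realised as [x] next to /ɣ/; /ɣ/ itself does not change.
/ʃ/ is postalveolar while /ɣ/ is velar; the output [x] is velar, matching the trigger — so the feature that spreads is place.
Manner and voice are unchanged, so the assimilation is partial, not total.
Checking the remaining alternations: /ɸ/ → [x] after /k/ (bilabial → velar, matching velar); /ɣ/ → [ʐ] after /ɖ/ (velar → retroflex, matching retroflex) — only place changes, and always toward the preceding segment.

partial assimilation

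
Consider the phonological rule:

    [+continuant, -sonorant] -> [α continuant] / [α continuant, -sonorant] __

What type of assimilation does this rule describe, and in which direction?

progressive manner assimilation

The rule copies [continuant] (continuancy) from the environment onto the target fricatives; since [±continuant] encodes the stop/fricative manner contrast, the assimilating dimension is manner.
The conditioning segment sits to the left of the focus bar, meaning the trigger precedes the segment that changes — progressive assimilation.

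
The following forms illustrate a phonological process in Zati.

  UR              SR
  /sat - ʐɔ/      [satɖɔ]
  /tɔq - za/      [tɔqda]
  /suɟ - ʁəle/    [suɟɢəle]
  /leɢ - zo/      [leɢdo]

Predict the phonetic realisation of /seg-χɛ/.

[segqɛ]

The data show progressive manner assimilation: /ʐ/ → [ɖ] after /t/; /z/ → [d] after /q/; /ʁ/ → [ɢ] after /ɟ/; /z/ → [d] after /ɢ/. In each pair only manner changes, matching the preceding consonant, while place and voice stay constant.
The rule targets /χ/ (voiceless uvular fricative), which sits after the trigger /g/ (stop).
Changing only its manner to stop gives [q] — the voiceless uvular stop.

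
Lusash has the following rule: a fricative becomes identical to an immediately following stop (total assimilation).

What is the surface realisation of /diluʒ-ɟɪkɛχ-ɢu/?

[diluɟɟɪkɛɢɢu]

/ʒ/ is the segment targeted by the rule; it sits immediately before /ɟ/, so it assimilates completely and surfaces as [ɟ].
At the second juncture, /χ/ likewise becomes [ɢ] adjacent to /ɢ/.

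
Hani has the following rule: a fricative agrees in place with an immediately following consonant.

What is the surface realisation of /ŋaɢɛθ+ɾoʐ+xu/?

/θ/ is a voiceless dental fricative. The following trigger /ɾ/ is alveolar, so /θ/ must become alveolar as well.
A voiceless alveolar fricative is [s], so the surface segment is [s].
The same rule applies at the second boundary: /ʐ/ → [ɣ] next to /x/.

[ŋaɢɛsɾoɣxu]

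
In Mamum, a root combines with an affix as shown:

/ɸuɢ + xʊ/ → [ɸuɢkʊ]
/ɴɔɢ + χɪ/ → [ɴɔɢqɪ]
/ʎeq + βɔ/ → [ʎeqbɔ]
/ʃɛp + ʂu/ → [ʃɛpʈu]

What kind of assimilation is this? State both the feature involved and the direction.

Comparing underlying and surface forms, /x/ → [k] is the alternation; the neighbouring /ɢ/ is constant.
/x/ is a fricative while /ɢ/ is a stop; the output [k] is a stop, matching the trigger — so the feature that spreads is manner.
Place and voice are unchanged, so the assimilation is partial, not total.
Checking the remaining alternations: /χ/ → [q] after /ɢ/ (fricative → stop, matching a stop); /β/ → [b] after /q/ (fricative → stop, matching a stop); /ʂ/ → [ʈ] after /p/ (fricative → stop, matching a stop) — only manner changes, and always toward the preceding segment.
Since the segment that changes follows the conditioning segment, the assimilation is progressive.

progressive manner assimilation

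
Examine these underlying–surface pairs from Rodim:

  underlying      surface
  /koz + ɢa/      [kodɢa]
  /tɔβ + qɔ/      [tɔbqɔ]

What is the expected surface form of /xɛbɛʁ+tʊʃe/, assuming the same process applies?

[xɛbɛɢtʊʃe]

The data show regressive manner assimilation: /z/ → [d] before /ɢ/; /β/ → [b] before /q/. In each pair only manner changes, matching the following consonant, while place and voice stay constant.
/ʁ/ is a voiced uvular fricative. The following trigger /t/ is a stop, so /ʁ/ must become a stop as well.
A voiced uvular stop is [ɢ], so the surface segment is [ɢ].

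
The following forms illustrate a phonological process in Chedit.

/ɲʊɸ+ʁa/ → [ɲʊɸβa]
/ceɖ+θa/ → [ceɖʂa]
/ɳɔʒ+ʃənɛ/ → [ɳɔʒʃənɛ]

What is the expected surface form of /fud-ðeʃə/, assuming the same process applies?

[fudzeʃə]

The data show progressive place assimilation: /ʁ/ → [β] after /ɸ/; /θ/ → [ʂ] after /ɖ/. In each pair only place changes, matching the preceding consonant, while manner and voice stay constant.
Nothing changes in [ɳɔʒʃənɛ]: there the adjacent consonants already agree in place (/ʃ/ and /ʒ/ are both postalveolar), so this form is consistent with the same rule.
The rule targets /ð/ (voiced dental fricative), which sits after the trigger /d/ (alveolar).
The voiced alveolar fricative is [z], so /ð/ → [z].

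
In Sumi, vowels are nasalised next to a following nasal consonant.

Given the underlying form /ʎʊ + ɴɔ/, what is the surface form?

[ʎʊ̃ɴɔ]

The vowel /ʊ/ is adjacent to the following nasal /ɴ/, so it acquires [+nasal] and surfaces as [ʊ̃].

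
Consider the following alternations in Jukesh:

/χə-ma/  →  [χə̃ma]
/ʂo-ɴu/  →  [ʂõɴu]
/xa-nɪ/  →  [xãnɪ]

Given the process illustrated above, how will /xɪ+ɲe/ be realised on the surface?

[xɪ̃ɲe]

The data show regressive nasality assimilation (vowel nasalisation): /ə/ → [ə̃] before /m/; /o/ → [õ] before /ɴ/; /a/ → [ã] before /n/ — a vowel is nasalised by an immediately following nasal consonant.
The vowel /ɪ/ is adjacent to the following nasal /ɲ/, so it acquires [+nasal] and surfaces as [ɪ̃].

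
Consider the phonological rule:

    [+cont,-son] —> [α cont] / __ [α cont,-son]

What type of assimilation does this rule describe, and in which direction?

regressive manner assimilation

The rule copies [cont] (continuancy) from the environment onto the target fricatives; since [±cont] encodes the stop/fricative manner contrast, the assimilating dimension is manner.
Since the environment is written after the underscore, the trigger follows the target; the direction is regressive.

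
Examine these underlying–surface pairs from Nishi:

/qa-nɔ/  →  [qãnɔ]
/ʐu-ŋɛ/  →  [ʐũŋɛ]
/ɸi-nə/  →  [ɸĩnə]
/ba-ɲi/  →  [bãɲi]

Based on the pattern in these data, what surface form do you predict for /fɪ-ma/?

The data show regressive nasality assimilation (vowel nasalisation): /a/ → [ã] before /n/; /u/ → [ũ] before /ŋ/; /i/ → [ĩ] before /n/; /a/ → [ã] before /ɲ/ — a vowel is nasalised by an immediately following nasal consonant.
The vowel /ɪ/ is adjacent to the following nasal /m/, so it acquires [+nasal] and surfaces as [ɪ̃].

[fɪ̃ma]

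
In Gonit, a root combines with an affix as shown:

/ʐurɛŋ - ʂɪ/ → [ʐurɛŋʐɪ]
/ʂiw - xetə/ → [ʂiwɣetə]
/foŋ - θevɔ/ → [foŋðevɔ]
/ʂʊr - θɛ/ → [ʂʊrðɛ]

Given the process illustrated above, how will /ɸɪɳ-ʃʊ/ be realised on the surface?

The data show progressive voicing assimilation: /ʂ/ → [ʐ] after /ŋ/; /x/ → [ɣ] after /w/; /θ/ → [ð] after /ŋ/; /θ/ → [ð] after /r/. In each pair only voicing changes, matching the preceding consonant, while place and manner stay constant.
The rule targets /ʃ/ (voiceless postalveolar fricative), which sits after the trigger /ɳ/ (voiced).
The voiced postalveolar fricative is [ʒ], so /ʃ/ → [ʒ].

[ɸɪɳʒʊ]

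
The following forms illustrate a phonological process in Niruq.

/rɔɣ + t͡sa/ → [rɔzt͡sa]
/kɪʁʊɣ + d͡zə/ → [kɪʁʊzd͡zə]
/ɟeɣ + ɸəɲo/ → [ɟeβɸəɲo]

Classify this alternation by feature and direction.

The segment that alternates is /ɣ/, which surfaces as [z] when adjacent to /t͡s/.
The change velar → alveolar matches the place of the following /t͡s/, identifying this as place assimilation.
Manner and voice are unchanged, so the assimilation is partial, not total.
The other alternating forms pattern the same way: /ɣ/ → [z] before /d͡z/ (velar → alveolar, matching alveolar); /ɣ/ → [β] before /ɸ/ (velar → bilabial, matching bilabial) — only place changes, and always toward the following segment.
The trigger is the following segment, so the direction is regressive (anticipatory).

regressive place assimilation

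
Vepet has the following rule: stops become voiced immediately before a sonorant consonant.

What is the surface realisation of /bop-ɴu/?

[bobɴu]

/p/ is a voiceless bilabial stop. The following trigger /ɴ/ is voiced, so /p/ must become voiced as well.
The voiced bilabial stop is [b], so /p/ → [b].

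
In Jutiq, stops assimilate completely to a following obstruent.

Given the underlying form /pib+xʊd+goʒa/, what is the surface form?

/b/ is the segment targeted by the rule; it sits immediately before /x/, so it assimilates completely and surfaces as [x].
The same rule applies at the second boundary: /d/ → [g] next to /g/.

[pixxʊggoʒa]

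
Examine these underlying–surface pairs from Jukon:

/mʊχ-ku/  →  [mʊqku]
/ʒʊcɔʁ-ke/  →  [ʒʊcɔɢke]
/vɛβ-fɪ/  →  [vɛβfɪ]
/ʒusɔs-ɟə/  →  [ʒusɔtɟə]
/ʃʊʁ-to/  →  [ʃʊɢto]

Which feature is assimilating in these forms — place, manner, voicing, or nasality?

manner

Comparing underlying and surface forms, /χ/ → [q] is the alternation; the neighbouring /k/ is constant.
/χ/ is a fricative while /k/ is a stop; the output [q] is a stop, matching the trigger — so the feature that spreads is manner.
The other alternating forms pattern the same way: /ʁ/ → [ɢ] before /k/ (fricative → stop, matching a stop); /s/ → [t] before /ɟ/ (fricative → stop, matching a stop); /ʁ/ → [ɢ] before /t/ (fricative → stop, matching a stop) — only manner changes, and always toward the following segment.
No alternation appears in [vɛβfɪ]: there the adjacent consonants already agree in manner (/β/ and /f/ are both fricatives), so this form is consistent with the same rule.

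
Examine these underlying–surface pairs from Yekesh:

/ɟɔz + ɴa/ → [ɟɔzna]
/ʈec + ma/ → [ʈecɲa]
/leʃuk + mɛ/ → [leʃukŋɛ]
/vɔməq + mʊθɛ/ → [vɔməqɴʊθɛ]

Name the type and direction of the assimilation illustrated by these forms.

Comparing underlying and surface forms, /ɴ/ → [n] is the alternation; the neighbouring /z/ is constant.
/ɴ/ is uvular while /z/ is alveolar; the output [n] is alveolar, matching the trigger — so the feature that spreads is place.
Manner and voice are unchanged, so the assimilation is partial, not total.
The other alternating forms pattern the same way: /m/ → [ɲ] after /c/ (bilabial → palatal, matching palatal); /m/ → [ŋ] after /k/ (bilabial → velar, matching velar); /m/ → [ɴ] after /q/ (bilabial → uvular, matching uvular) — only place changes, and always toward the preceding segment.
The trigger is the preceding segment, so the direction is progressive (perseverative).

progressive place assimilation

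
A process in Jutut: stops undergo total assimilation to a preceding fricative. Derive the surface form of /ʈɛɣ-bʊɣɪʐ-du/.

/b/ is the segment targeted by the rule; it sits immediately after /ɣ/, so it assimilates completely and surfaces as [ɣ].
The same rule applies at the second boundary: /d/ → [ʐ] next to /ʐ/.

[ʈɛɣɣʊɣɪʐʐu]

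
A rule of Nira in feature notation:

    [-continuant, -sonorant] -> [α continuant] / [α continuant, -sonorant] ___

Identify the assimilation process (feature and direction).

progressive manner assimilation

The rule copies [continuant] (continuancy) from the environment onto the target stops; since [±continuant] encodes the stop/fricative manner contrast, the assimilating dimension is manner.
The conditioning segment sits to the left of the focus bar, meaning the trigger precedes the segment that changes — progressive assimilation.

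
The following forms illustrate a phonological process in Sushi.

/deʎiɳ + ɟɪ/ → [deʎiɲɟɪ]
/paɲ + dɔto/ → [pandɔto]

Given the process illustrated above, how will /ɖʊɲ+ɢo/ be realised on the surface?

[ɖʊɴɢo]

The data show regressive place assimilation: /ɳ/ → [ɲ] before /ɟ/; /ɲ/ → [n] before /d/. In each pair only place changes, matching the following consonant, while manner and voice stay constant.
The rule targets /ɲ/ (voiced palatal nasal), which sits before the trigger /ɢ/ (uvular).
A voiced uvular nasal is [ɴ], so the surface segment is [ɴ].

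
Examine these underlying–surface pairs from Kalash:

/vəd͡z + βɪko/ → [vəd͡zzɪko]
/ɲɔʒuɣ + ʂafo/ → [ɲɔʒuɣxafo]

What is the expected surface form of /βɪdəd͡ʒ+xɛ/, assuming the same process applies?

[βɪdəd͡ʒʃɛ]

The data show progressive place assimilation: /β/ → [z] after /d͡z/; /ʂ/ → [x] after /ɣ/. In each pair only place changes, matching the preceding consonant, while manner and voice stay constant.
The rule targets /x/ (voiceless velar fricative), which sits after the trigger /d͡ʒ/ (postalveolar).
The voiceless postalveolar fricative is [ʃ], so /x/ → [ʃ].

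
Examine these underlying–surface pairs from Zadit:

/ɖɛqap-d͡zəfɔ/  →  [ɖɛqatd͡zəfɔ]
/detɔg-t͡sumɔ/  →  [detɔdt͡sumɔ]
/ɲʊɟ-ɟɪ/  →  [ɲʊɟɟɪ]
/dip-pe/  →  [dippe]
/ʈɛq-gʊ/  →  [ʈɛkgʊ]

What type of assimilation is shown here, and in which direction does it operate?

regressive place assimilation

The segment that alternates is /p/, which surfaces as [t] when adjacent to /d͡z/.
/p/ is bilabial while /d͡z/ is alveolar; the output [t] is alveolar, matching the trigger — so the feature that spreads is place.
Manner and voice are unchanged, so the assimilation is partial, not total.
The same holds elsewhere in the data: /g/ → [d] before /t͡s/ (velar → alveolar, matching alveolar); /q/ → [k] before /g/ (uvular → velar, matching velar) — only place changes, and always toward the following segment.
No alternation appears in [ɲʊɟɟɪ], [dippe]: there the adjacent consonants already agree in place (/ɟ/ and /ɟ/ are both palatal; /p/ and /p/ are both bilabial), so these forms are consistent with the same rule.
The trigger is the following segment, so the direction is regressive (anticipatory).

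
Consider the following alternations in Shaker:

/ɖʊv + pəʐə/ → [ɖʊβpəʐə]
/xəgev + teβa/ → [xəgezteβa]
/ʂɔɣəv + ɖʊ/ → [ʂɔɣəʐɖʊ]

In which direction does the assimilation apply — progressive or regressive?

regressive

Underlying /v/ is realised as [β] next to /p/; /p/ itself does not change.
The change labiodental → bilabial matches the place of the following /p/, identifying this as place assimilation.
The same holds elsewhere in the data: /v/ → [z] before /t/ (labiodental → alveolar, matching alveolar); /v/ → [ʐ] before /ɖ/ (labiodental → retroflex, matching retroflex) — only place changes, and always toward the following segment.
Since the segment that changes precedes the conditioning segment, the assimilation is regressive.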